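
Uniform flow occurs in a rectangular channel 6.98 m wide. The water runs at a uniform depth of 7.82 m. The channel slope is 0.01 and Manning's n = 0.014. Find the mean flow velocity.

Flow area A = b·y = 6.98 × 7.82 = 54.58 m². Wetted perimeter P = b + 2y = 6.98 + 2×7.82 = 22.62 m.
Hydraulic radius R = A/P = 54.58/22.62 = 2.413 m.
From Manning's equation, V = (1/n) R^(2/3) S^(1/2) = (1/0.014) × 2.413^(2/3) × 0.01^(1/2) = 12.9 m/s.

V = 12.9 m/s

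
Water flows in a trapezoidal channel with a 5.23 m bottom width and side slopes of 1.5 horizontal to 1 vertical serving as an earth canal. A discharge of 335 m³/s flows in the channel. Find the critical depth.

y_c = 4.87 m

At critical depth, Q² T / (g A³) = 1, i.e. A³/T = Q²/g = 335²/9.81 = 11440.
Try y = 5.62 m: A³/T = 20480 — too large.
Try y = 4.1 m: A³/T = 5794 — too small.
Try y = 4.87 m: A³/T = 11470 — matches.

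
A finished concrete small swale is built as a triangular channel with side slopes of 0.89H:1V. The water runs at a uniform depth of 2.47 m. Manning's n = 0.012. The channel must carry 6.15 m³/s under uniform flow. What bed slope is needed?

S = 0.00024

For a triangular section with side slope z = 0.89: A = zy² = 0.89×2.47² = 5.43 m²; P = 2y√(1+z²) = 2×2.47×1.339 = 6.613 m.
Hydraulic radius R = A/P = 5.43/6.613 = 0.8211 m.
From Manning's equation, S = [nQ / (1 A R^(2/3))]² = [0.012 × 6.15 / (1 × 5.43 × 0.8211^(2/3))]² = 0.00024.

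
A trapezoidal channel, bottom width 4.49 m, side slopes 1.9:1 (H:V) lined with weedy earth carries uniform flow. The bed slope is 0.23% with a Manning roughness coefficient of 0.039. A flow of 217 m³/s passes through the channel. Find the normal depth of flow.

Manning's equation rearranged: A R^(2/3) = nQ / (1·√S) = 0.039 × 217 / (√0.0023) = 176.5.
Try y = 6.98 m: A R^(2/3) = 290.8 — too large.
Try y = 4.38 m: A R^(2/3) = 100.8 — too small.
Try y = 5.62 m: A R^(2/3) = 176.5 — close enough.

y_n = 5.62 m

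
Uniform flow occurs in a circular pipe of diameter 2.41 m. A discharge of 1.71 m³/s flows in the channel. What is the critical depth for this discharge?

y_c = 0.583 m

At critical depth, Q² T / (g A³) = 1, i.e. A³/T = Q²/g = 1.71²/9.81 = 0.2981.
Trying y = 0.66 m: A³/T = 0.4846 — over.
Trying y = 0.583 m: A³/T = 0.2989 — matches.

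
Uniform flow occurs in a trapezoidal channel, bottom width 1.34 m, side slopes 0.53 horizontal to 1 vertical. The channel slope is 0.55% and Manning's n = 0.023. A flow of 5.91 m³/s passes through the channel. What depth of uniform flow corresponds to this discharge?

y_n = 1.27 m

Manning's equation rearranged: A R^(2/3) = nQ / (1·√S) = 0.023 × 5.91 / (√0.0055) = 1.833.
At y = 1.11 m: A R^(2/3) = 1.447 — too small.
At y = 1.41 m: A R^(2/3) = 2.207 — too large.
At y = 1.27 m: A R^(2/3) = 1.832 — ≈ 1.833.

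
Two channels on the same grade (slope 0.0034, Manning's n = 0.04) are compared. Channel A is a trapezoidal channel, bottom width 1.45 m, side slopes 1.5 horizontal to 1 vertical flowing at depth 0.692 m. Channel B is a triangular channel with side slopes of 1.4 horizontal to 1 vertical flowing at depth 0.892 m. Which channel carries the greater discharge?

channel A

Channel A: With bottom width b = 1.45 m and side slope z = 1.5: A = (b + zy)y = (1.45 + 1.5×0.692)×0.692 = 1.722 m²; P = b + 2y√(1+z²) = 1.45 + 2×0.692×1.803 = 3.945 m. Hydraulic radius R = A/P = 1.722/3.945 = 0.4364 m. Q_A = (1/0.04)·1.722·0.4364^(2/3)·√0.0034 = 1.444 m³/s.
Channel B: For a triangular section with side slope z = 1.4: A = zy² = 1.4×0.892² = 1.114 m²; P = 2y√(1+z²) = 2×0.892×1.72 = 3.069 m. Hydraulic radius R = A/P = 1.114/3.069 = 0.3629 m. Q_B = (1/0.04)·1.114·0.3629^(2/3)·√0.0034 = 0.8262 m³/s.
Q_A = 1.444 m³/s vs Q_B = 0.8262 m³/s, so channel A carries more.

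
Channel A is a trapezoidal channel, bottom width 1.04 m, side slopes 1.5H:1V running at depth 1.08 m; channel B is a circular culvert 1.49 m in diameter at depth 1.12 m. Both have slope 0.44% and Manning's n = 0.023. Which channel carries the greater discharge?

Channel A: With bottom width b = 1.04 m and side slope z = 1.5: A = (b + zy)y = (1.04 + 1.5×1.08)×1.08 = 2.873 m²; P = b + 2y√(1+z²) = 1.04 + 2×1.08×1.803 = 4.934 m. Hydraulic radius R = A/P = 2.873/4.934 = 0.5822 m. Q_A = (1/0.023)·2.873·0.5822^(2/3)·√0.0044 = 5.777 m³/s.
Channel B: For a circular section of diameter D = 1.49 m at depth y = 1.12 m, the central angle is θ = 2 arccos(1 − 2y/D) = 4.197 rad. Then A = (D²/8)(θ − sin θ) = 1.406 m² and P = Dθ/2 = 3.126 m. Hydraulic radius R = A/P = 1.406/3.126 = 0.4497 m. Q_B = (1/0.023)·1.406·0.4497^(2/3)·√0.0044 = 2.38 m³/s.
Q_A = 5.777 m³/s vs Q_B = 2.38 m³/s, so channel A carries more.

channel A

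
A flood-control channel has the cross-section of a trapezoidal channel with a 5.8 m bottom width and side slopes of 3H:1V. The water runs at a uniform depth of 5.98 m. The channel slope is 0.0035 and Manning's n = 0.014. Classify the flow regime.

With bottom width b = 5.8 m and side slope z = 3: A = (b + zy)y = (5.8 + 3×5.98)×5.98 = 142 m²; P = b + 2y√(1+z²) = 5.8 + 2×5.98×3.162 = 43.62 m.
Hydraulic radius R = A/P = 142/43.62 = 3.255 m.
V = (1/n) R^(2/3) √S = (1/0.014) × 3.255^(2/3) × √0.0035 = 9.28 m/s. Hydraulic depth D_h = A/T = 142/41.68 = 3.406 m.
Froude number Fr = V/√(g·D_h) = 9.28/√(9.81×3.406) = 1.61, which is greater than 1, so the flow is supercritical.

supercritical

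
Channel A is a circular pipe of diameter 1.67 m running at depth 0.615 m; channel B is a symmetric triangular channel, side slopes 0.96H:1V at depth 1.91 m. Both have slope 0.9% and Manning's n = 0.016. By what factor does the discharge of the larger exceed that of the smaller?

Channel A: For a circular section of diameter D = 1.67 m at depth y = 0.615 m, the central angle is θ = 2 arccos(1 − 2y/D) = 2.608 rad. Then A = (D²/8)(θ − sin θ) = 0.7321 m² and P = Dθ/2 = 2.178 m. Hydraulic radius R = A/P = 0.7321/2.178 = 0.3361 m. Q_A = (1/0.016)·0.7321·0.3361^(2/3)·√0.009 = 2.099 m³/s.
Channel B: For a triangular section with side slope z = 0.96: A = zy² = 0.96×1.91² = 3.502 m²; P = 2y√(1+z²) = 2×1.91×1.386 = 5.295 m. Hydraulic radius R = A/P = 3.502/5.295 = 0.6614 m. Q_B = (1/0.016)·3.502·0.6614^(2/3)·√0.009 = 15.76 m³/s.
The larger discharge is 15.76 m³/s and the smaller is 2.099 m³/s; the ratio is 7.51.

7.51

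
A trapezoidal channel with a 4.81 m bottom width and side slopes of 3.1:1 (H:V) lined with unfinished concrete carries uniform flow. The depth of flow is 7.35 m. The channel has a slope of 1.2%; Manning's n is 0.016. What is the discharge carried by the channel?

With bottom width b = 4.81 m and side slope z = 3.1: A = (b + zy)y = (4.81 + 3.1×7.35)×7.35 = 202.8 m²; P = b + 2y√(1+z²) = 4.81 + 2×7.35×3.257 = 52.69 m.
Hydraulic radius R = A/P = 202.8/52.69 = 3.849 m.
Manning's equation: Q = (1/n) A R^(2/3) S^(1/2) = (1/0.016) × 202.8 × 3.849^(2/3) × 0.012^(1/2) = 3410 m³/s.

Q = 3410 m³/s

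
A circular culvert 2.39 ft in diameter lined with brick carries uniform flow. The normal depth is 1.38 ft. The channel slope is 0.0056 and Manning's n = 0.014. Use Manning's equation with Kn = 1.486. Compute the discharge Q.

Q = 16 ft³/s

For a circular section of diameter D = 2.39 ft at depth y = 1.38 ft, the central angle is θ = 2 arccos(1 − 2y/D) = 3.452 rad. Then A = (D²/8)(θ − sin θ) = 2.684 ft² and P = Dθ/2 = 4.126 ft.
Hydraulic radius R = A/P = 2.684/4.126 = 0.6504 ft.
Manning's equation: Q = (1.486/n) A R^(2/3) S^(1/2) = (1.486/0.014) × 2.684 × 0.6504^(2/3) × 0.0056^(1/2) = 16 ft³/s.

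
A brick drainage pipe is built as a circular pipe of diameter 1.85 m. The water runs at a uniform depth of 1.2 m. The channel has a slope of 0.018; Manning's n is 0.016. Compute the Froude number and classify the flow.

For a circular section of diameter D = 1.85 m at depth y = 1.2 m, the central angle is θ = 2 arccos(1 − 2y/D) = 3.745 rad. Then A = (D²/8)(θ − sin θ) = 1.845 m² and P = Dθ/2 = 3.464 m.
Hydraulic radius R = A/P = 1.845/3.464 = 0.5326 m.
V = (1/n) R^(2/3) √S = (1/0.016) × 0.5326^(2/3) × √0.018 = 5.51 m/s. Hydraulic depth D_h = A/T = 1.845/1.766 = 1.045 m.
Froude number Fr = V/√(g·D_h) = 5.51/√(9.81×1.045) = 1.72, which is greater than 1, so the flow is supercritical.

supercritical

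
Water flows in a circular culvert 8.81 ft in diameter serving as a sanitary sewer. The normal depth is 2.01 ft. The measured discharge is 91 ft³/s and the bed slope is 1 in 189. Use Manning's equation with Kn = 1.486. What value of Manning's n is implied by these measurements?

n = 0.014

For a circular section of diameter D = 8.81 ft at depth y = 2.01 ft, the central angle is θ = 2 arccos(1 − 2y/D) = 1.992 rad. Then A = (D²/8)(θ − sin θ) = 10.47 ft² and P = Dθ/2 = 8.774 ft.
Hydraulic radius R = A/P = 10.47/8.774 = 1.193 ft.
Rearranging Manning's equation: n = (1.486/Q) A R^(2/3) S^(1/2) = (1.486/91) × 10.47 × 1.193^(2/3) × √0.005291 = 0.014.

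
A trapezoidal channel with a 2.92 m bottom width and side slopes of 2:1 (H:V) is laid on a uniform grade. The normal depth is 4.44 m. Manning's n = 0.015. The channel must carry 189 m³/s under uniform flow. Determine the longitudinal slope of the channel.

With bottom width b = 2.92 m and side slope z = 2: A = (b + zy)y = (2.92 + 2×4.44)×4.44 = 52.39 m²; P = b + 2y√(1+z²) = 2.92 + 2×4.44×2.236 = 22.78 m.
Hydraulic radius R = A/P = 52.39/22.78 = 2.3 m.
From Manning's equation, S = [nQ / (1 A R^(2/3))]² = [0.015 × 189 / (1 × 52.39 × 2.3^(2/3))]² = 0.000964.

S = 0.000964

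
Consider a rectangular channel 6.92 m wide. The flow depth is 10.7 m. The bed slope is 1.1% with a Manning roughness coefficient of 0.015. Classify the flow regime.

Flow area A = b·y = 6.92 × 10.7 = 74.04 m². Wetted perimeter P = b + 2y = 6.92 + 2×10.7 = 28.32 m.
Hydraulic radius R = A/P = 74.04/28.32 = 2.615 m.
V = (1/n) R^(2/3) √S = (1/0.015) × 2.615^(2/3) × √0.011 = 13.27 m/s. Hydraulic depth D_h = A/T = 74.04/6.92 = 10.7 m.
Froude number Fr = V/√(g·D_h) = 13.27/√(9.81×10.7) = 1.3, which is greater than 1, so the flow is supercritical.

supercritical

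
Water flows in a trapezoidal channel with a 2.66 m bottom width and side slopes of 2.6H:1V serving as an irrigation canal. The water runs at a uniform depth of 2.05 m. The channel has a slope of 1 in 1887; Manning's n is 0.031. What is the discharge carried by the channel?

Q = 13.5 m³/s

With bottom width b = 2.66 m and side slope z = 2.6: A = (b + zy)y = (2.66 + 2.6×2.05)×2.05 = 16.38 m²; P = b + 2y√(1+z²) = 2.66 + 2×2.05×2.786 = 14.08 m.
Hydraulic radius R = A/P = 16.38/14.08 = 1.163 m.
Manning's equation: Q = (1/n) A R^(2/3) S^(1/2) = (1/0.031) × 16.38 × 1.163^(2/3) × 0.0005299^(1/2) = 13.5 m³/s.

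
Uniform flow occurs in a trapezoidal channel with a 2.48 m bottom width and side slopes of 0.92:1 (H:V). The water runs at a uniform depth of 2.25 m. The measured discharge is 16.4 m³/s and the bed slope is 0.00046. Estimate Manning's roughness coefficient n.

n = 0.015

With bottom width b = 2.48 m and side slope z = 0.92: A = (b + zy)y = (2.48 + 0.92×2.25)×2.25 = 10.24 m²; P = b + 2y√(1+z²) = 2.48 + 2×2.25×1.359 = 8.595 m.
Hydraulic radius R = A/P = 10.24/8.595 = 1.191 m.
Rearranging Manning's equation: n = (1/Q) A R^(2/3) S^(1/2) = (1/16.4) × 10.24 × 1.191^(2/3) × √0.00046 = 0.015.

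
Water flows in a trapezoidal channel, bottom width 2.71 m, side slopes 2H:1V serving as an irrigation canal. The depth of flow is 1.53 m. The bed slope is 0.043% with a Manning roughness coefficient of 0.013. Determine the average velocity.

With bottom width b = 2.71 m and side slope z = 2: A = (b + zy)y = (2.71 + 2×1.53)×1.53 = 8.828 m²; P = b + 2y√(1+z²) = 2.71 + 2×1.53×2.236 = 9.552 m.
Hydraulic radius R = A/P = 8.828/9.552 = 0.9242 m.
From Manning's equation, V = (1/n) R^(2/3) S^(1/2) = (1/0.013) × 0.9242^(2/3) × 0.00043^(1/2) = 1.51 m/s.

V = 1.51 m/s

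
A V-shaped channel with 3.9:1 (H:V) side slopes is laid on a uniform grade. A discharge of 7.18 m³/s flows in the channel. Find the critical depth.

At critical depth, Q² T / (g A³) = 1, i.e. A³/T = Q²/g = 7.18²/9.81 = 5.255.
Trying y = 0.813 m: A³/T = 2.701 — low.
Trying y = 0.929 m: A³/T = 5.262 — ≈ 5.255.

y_c = 0.929 m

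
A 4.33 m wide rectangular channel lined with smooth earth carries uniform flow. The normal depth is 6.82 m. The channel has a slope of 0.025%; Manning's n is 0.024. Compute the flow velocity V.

Flow area A = b·y = 4.33 × 6.82 = 29.53 m². Wetted perimeter P = b + 2y = 4.33 + 2×6.82 = 17.97 m.
Hydraulic radius R = A/P = 29.53/17.97 = 1.643 m.
From Manning's equation, V = (1/n) R^(2/3) S^(1/2) = (1/0.024) × 1.643^(2/3) × 0.00025^(1/2) = 0.917 m/s.

V = 0.917 m/s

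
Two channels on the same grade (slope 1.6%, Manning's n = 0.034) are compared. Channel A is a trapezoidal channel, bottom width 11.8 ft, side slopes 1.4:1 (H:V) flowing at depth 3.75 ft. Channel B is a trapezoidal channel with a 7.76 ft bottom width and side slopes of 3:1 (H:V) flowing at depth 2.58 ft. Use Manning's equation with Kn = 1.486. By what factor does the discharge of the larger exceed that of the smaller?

2.15

Channel A: With bottom width b = 11.8 ft and side slope z = 1.4: A = (b + zy)y = (11.8 + 1.4×3.75)×3.75 = 63.94 ft²; P = b + 2y√(1+z²) = 11.8 + 2×3.75×1.72 = 24.7 ft. Hydraulic radius R = A/P = 63.94/24.7 = 2.588 ft. Q_A = (1.486/0.034)·63.94·2.588^(2/3)·√0.016 = 666.3 ft³/s.
Channel B: With bottom width b = 7.76 ft and side slope z = 3: A = (b + zy)y = (7.76 + 3×2.58)×2.58 = 39.99 ft²; P = b + 2y√(1+z²) = 7.76 + 2×2.58×3.162 = 24.08 ft. Hydraulic radius R = A/P = 39.99/24.08 = 1.661 ft. Q_B = (1.486/0.034)·39.99·1.661^(2/3)·√0.016 = 310.1 ft³/s.
The larger discharge is 666.3 ft³/s and the smaller is 310.1 ft³/s; the ratio is 2.15.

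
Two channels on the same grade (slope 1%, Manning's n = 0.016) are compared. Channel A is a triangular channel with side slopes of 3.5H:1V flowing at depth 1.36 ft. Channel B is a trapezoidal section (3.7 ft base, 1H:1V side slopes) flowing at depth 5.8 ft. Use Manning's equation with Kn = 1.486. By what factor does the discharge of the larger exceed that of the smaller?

22.1

Channel A: For a triangular section with side slope z = 3.5: A = zy² = 3.5×1.36² = 6.474 ft²; P = 2y√(1+z²) = 2×1.36×3.64 = 9.901 ft. Hydraulic radius R = A/P = 6.474/9.901 = 0.6538 ft. Q_A = (1.486/0.016)·6.474·0.6538^(2/3)·√0.01 = 45.29 ft³/s.
Channel B: With bottom width b = 3.7 ft and side slope z = 1: A = (b + zy)y = (3.7 + 1×5.8)×5.8 = 55.1 ft²; P = b + 2y√(1+z²) = 3.7 + 2×5.8×1.414 = 20.1 ft. Hydraulic radius R = A/P = 55.1/20.1 = 2.741 ft. Q_B = (1.486/0.016)·55.1·2.741^(2/3)·√0.01 = 1002 ft³/s.
The larger discharge is 1002 ft³/s and the smaller is 45.29 ft³/s; the ratio is 22.1.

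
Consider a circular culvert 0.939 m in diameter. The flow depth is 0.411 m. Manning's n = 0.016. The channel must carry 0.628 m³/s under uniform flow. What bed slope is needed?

S = 0.00925

For a circular section of diameter D = 0.939 m at depth y = 0.411 m, the central angle is θ = 2 arccos(1 − 2y/D) = 2.892 rad. Then A = (D²/8)(θ − sin θ) = 0.2915 m² and P = Dθ/2 = 1.358 m.
Hydraulic radius R = A/P = 0.2915/1.358 = 0.2147 m.
From Manning's equation, S = [nQ / (1 A R^(2/3))]² = [0.016 × 0.628 / (1 × 0.2915 × 0.2147^(2/3))]² = 0.00925.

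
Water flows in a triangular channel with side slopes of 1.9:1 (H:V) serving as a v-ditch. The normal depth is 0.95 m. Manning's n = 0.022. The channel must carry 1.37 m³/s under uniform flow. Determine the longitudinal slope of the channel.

For a triangular section with side slope z = 1.9: A = zy² = 1.9×0.95² = 1.715 m²; P = 2y√(1+z²) = 2×0.95×2.147 = 4.079 m.
Hydraulic radius R = A/P = 1.715/4.079 = 0.4203 m.
From Manning's equation, S = [nQ / (1 A R^(2/3))]² = [0.022 × 1.37 / (1 × 1.715 × 0.4203^(2/3))]² = 0.000981.

S = 0.000981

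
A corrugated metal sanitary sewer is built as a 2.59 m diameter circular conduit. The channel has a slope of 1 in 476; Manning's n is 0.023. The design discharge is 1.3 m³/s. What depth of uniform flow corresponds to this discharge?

y_n = 0.713 m

Manning's equation rearranged: A R^(2/3) = nQ / (1·√S) = 0.023 × 1.3 / (√0.002101) = 0.6523.
Try y = 0.509 m: A R^(2/3) = 0.3333 — too small.
Try y = 0.713 m: A R^(2/3) = 0.6531 — close enough.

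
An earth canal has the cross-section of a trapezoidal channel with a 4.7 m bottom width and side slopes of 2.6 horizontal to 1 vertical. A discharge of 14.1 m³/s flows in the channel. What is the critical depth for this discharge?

y_c = 0.828 m

At critical depth, Q² T / (g A³) = 1, i.e. A³/T = Q²/g = 14.1²/9.81 = 20.27.
Try y = 0.973 m: A³/T = 35.67 — over.
Try y = 0.599 m: A³/T = 6.738 — short.
Try y = 0.828 m: A³/T = 20.29 — matches.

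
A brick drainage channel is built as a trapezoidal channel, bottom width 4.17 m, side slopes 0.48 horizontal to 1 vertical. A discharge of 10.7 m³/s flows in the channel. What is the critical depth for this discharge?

At critical depth, Q² T / (g A³) = 1, i.e. A³/T = Q²/g = 10.7²/9.81 = 11.67.
Try y = 0.746 m: A³/T = 7.888 — too small.
Try y = 0.918 m: A³/T = 15.01 — too large.
Try y = 0.847 m: A³/T = 11.69 — matches.

y_c = 0.847 m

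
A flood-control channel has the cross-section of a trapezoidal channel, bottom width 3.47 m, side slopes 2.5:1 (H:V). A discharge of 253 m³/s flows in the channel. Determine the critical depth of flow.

At critical depth, Q² T / (g A³) = 1, i.e. A³/T = Q²/g = 253²/9.81 = 6525.
Trying y = 3.15 m: A³/T = 2375 — too small.
Trying y = 3.98 m: A³/T = 6520 — ≈ 6525.

y_c = 3.98 m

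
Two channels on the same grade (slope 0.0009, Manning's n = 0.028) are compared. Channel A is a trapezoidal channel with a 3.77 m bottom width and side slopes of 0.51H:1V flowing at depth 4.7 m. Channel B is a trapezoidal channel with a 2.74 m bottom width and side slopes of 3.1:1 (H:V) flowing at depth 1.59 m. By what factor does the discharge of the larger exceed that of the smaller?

3.99

Channel A: With bottom width b = 3.77 m and side slope z = 0.51: A = (b + zy)y = (3.77 + 0.51×4.7)×4.7 = 28.98 m²; P = b + 2y√(1+z²) = 3.77 + 2×4.7×1.123 = 14.32 m. Hydraulic radius R = A/P = 28.98/14.32 = 2.024 m. Q_A = (1/0.028)·28.98·2.024^(2/3)·√0.0009 = 49.69 m³/s.
Channel B: With bottom width b = 2.74 m and side slope z = 3.1: A = (b + zy)y = (2.74 + 3.1×1.59)×1.59 = 12.19 m²; P = b + 2y√(1+z²) = 2.74 + 2×1.59×3.257 = 13.1 m. Hydraulic radius R = A/P = 12.19/13.1 = 0.9309 m. Q_B = (1/0.028)·12.19·0.9309^(2/3)·√0.0009 = 12.46 m³/s.
The larger discharge is 49.69 m³/s and the smaller is 12.46 m³/s; the ratio is 3.99.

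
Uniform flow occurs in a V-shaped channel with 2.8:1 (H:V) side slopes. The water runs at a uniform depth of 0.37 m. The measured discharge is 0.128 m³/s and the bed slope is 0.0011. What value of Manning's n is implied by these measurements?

n = 0.031

For a triangular section with side slope z = 2.8: A = zy² = 2.8×0.37² = 0.3833 m²; P = 2y√(1+z²) = 2×0.37×2.973 = 2.2 m.
Hydraulic radius R = A/P = 0.3833/2.2 = 0.1742 m.
Rearranging Manning's equation: n = (1/Q) A R^(2/3) S^(1/2) = (1/0.128) × 0.3833 × 0.1742^(2/3) × √0.0011 = 0.031.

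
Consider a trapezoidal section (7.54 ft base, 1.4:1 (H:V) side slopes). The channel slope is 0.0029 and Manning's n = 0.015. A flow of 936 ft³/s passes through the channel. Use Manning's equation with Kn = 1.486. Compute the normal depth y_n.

Manning's equation rearranged: A R^(2/3) = nQ / (1.486·√S) = 0.015 × 936 / (1.486 × √0.0029) = 175.4.
Try y = 5.99 ft: A R^(2/3) = 215.2 — too large.
Try y = 4.74 ft: A R^(2/3) = 134 — too small.
Try y = 5.42 ft: A R^(2/3) = 175.5 — close enough.

y_n = 5.42 ft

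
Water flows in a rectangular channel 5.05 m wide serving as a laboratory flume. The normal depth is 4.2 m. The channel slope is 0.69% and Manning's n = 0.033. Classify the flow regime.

subcritical

Flow area A = b·y = 5.05 × 4.2 = 21.21 m². Wetted perimeter P = b + 2y = 5.05 + 2×4.2 = 13.45 m.
Hydraulic radius R = A/P = 21.21/13.45 = 1.577 m.
V = (1/n) R^(2/3) √S = (1/0.033) × 1.577^(2/3) × √0.0069 = 3.41 m/s. Hydraulic depth D_h = A/T = 21.21/5.05 = 4.2 m.
Froude number Fr = V/√(g·D_h) = 3.41/√(9.81×4.2) = 0.531, which is less than 1, so the flow is subcritical.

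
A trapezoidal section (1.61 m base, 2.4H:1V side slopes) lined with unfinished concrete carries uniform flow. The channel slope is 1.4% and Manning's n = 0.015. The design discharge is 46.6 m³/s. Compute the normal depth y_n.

y_n = 1.4 m

Manning's equation rearranged: A R^(2/3) = nQ / (1·√S) = 0.015 × 46.6 / (√0.014) = 5.908.
Try y = 1.72 m: A R^(2/3) = 9.438 — too large.
Try y = 1.09 m: A R^(2/3) = 3.396 — too small.
Try y = 1.4 m: A R^(2/3) = 5.909 — ≈ 5.908.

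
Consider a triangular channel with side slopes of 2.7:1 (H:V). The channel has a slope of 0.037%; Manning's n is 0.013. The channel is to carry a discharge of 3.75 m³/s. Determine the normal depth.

y_n = 1.18 m

Manning's equation rearranged: A R^(2/3) = nQ / (1·√S) = 0.013 × 3.75 / (√0.00037) = 2.534.
At y = 0.892 m: A R^(2/3) = 1.201 — too small.
At y = 1.45 m: A R^(2/3) = 4.389 — too large.
At y = 1.18 m: A R^(2/3) = 2.534 — close enough.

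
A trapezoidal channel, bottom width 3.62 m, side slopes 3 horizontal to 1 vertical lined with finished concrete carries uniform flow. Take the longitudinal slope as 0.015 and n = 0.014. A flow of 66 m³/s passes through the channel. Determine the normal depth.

y_n = 1.22 m

Manning's equation rearranged: A R^(2/3) = nQ / (1·√S) = 0.014 × 66 / (√0.015) = 7.544.
Try y = 1.34 m: A R^(2/3) = 9.161 — high.
Try y = 1.22 m: A R^(2/3) = 7.548 — ≈ 7.544.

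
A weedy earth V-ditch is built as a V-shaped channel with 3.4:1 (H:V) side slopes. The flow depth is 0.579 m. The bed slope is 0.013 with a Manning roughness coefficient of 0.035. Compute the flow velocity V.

For a triangular section with side slope z = 3.4: A = zy² = 3.4×0.579² = 1.14 m²; P = 2y√(1+z²) = 2×0.579×3.544 = 4.104 m.
Hydraulic radius R = A/P = 1.14/4.104 = 0.2777 m.
From Manning's equation, V = (1/n) R^(2/3) S^(1/2) = (1/0.035) × 0.2777^(2/3) × 0.013^(1/2) = 1.39 m/s.

V = 1.39 m/s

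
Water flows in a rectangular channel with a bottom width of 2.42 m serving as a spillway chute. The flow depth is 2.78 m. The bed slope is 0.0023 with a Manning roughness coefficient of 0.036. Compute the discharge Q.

Flow area A = b·y = 2.42 × 2.78 = 6.728 m². Wetted perimeter P = b + 2y = 2.42 + 2×2.78 = 7.98 m.
Hydraulic radius R = A/P = 6.728/7.98 = 0.8431 m.
Manning's equation: Q = (1/n) A R^(2/3) S^(1/2) = (1/0.036) × 6.728 × 0.8431^(2/3) × 0.0023^(1/2) = 8 m³/s.

Q = 8 m³/s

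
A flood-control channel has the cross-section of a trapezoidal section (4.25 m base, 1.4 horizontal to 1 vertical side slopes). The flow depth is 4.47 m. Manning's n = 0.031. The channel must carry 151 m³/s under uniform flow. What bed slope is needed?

S = 0.0031

With bottom width b = 4.25 m and side slope z = 1.4: A = (b + zy)y = (4.25 + 1.4×4.47)×4.47 = 46.97 m²; P = b + 2y√(1+z²) = 4.25 + 2×4.47×1.72 = 19.63 m.
Hydraulic radius R = A/P = 46.97/19.63 = 2.393 m.
From Manning's equation, S = [nQ / (1 A R^(2/3))]² = [0.031 × 151 / (1 × 46.97 × 2.393^(2/3))]² = 0.0031.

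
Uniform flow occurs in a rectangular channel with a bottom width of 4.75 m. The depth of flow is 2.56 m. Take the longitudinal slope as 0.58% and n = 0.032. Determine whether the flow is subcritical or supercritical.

subcritical

Flow area A = b·y = 4.75 × 2.56 = 12.16 m². Wetted perimeter P = b + 2y = 4.75 + 2×2.56 = 9.87 m.
Hydraulic radius R = A/P = 12.16/9.87 = 1.232 m.
V = (1/n) R^(2/3) √S = (1/0.032) × 1.232^(2/3) × √0.0058 = 2.735 m/s. Hydraulic depth D_h = A/T = 12.16/4.75 = 2.56 m.
Froude number Fr = V/√(g·D_h) = 2.735/√(9.81×2.56) = 0.546, which is less than 1, so the flow is subcritical.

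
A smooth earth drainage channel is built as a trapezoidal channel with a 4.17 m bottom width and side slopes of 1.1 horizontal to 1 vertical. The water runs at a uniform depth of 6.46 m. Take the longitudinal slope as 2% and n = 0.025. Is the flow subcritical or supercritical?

supercritical

With bottom width b = 4.17 m and side slope z = 1.1: A = (b + zy)y = (4.17 + 1.1×6.46)×6.46 = 72.84 m²; P = b + 2y√(1+z²) = 4.17 + 2×6.46×1.487 = 23.38 m.
Hydraulic radius R = A/P = 72.84/23.38 = 3.116 m.
V = (1/n) R^(2/3) √S = (1/0.025) × 3.116^(2/3) × √0.02 = 12.07 m/s. Hydraulic depth D_h = A/T = 72.84/18.38 = 3.963 m.
Froude number Fr = V/√(g·D_h) = 12.07/√(9.81×3.963) = 1.94, which is greater than 1, so the flow is supercritical.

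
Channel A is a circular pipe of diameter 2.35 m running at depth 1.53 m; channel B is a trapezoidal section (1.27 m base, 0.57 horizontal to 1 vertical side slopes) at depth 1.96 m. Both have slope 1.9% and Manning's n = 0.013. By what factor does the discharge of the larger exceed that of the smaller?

Channel A: For a circular section of diameter D = 2.35 m at depth y = 1.53 m, the central angle is θ = 2 arccos(1 − 2y/D) = 3.755 rad. Then A = (D²/8)(θ − sin θ) = 2.99 m² and P = Dθ/2 = 4.413 m. Hydraulic radius R = A/P = 2.99/4.413 = 0.6776 m. Q_A = (1/0.013)·2.99·0.6776^(2/3)·√0.019 = 24.46 m³/s.
Channel B: With bottom width b = 1.27 m and side slope z = 0.57: A = (b + zy)y = (1.27 + 0.57×1.96)×1.96 = 4.679 m²; P = b + 2y√(1+z²) = 1.27 + 2×1.96×1.151 = 5.782 m. Hydraulic radius R = A/P = 4.679/5.782 = 0.8092 m. Q_B = (1/0.013)·4.679·0.8092^(2/3)·√0.019 = 43.08 m³/s.
The larger discharge is 43.08 m³/s and the smaller is 24.46 m³/s; the ratio is 1.76.

1.76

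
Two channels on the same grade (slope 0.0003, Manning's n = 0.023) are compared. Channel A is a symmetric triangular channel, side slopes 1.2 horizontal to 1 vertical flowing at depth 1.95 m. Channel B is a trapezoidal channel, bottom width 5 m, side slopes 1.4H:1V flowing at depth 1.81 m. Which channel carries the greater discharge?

channel B

Channel A: For a triangular section with side slope z = 1.2: A = zy² = 1.2×1.95² = 4.563 m²; P = 2y√(1+z²) = 2×1.95×1.562 = 6.092 m. Hydraulic radius R = A/P = 4.563/6.092 = 0.749 m. Q_A = (1/0.023)·4.563·0.749^(2/3)·√0.0003 = 2.834 m³/s.
Channel B: With bottom width b = 5 m and side slope z = 1.4: A = (b + zy)y = (5 + 1.4×1.81)×1.81 = 13.64 m²; P = b + 2y√(1+z²) = 5 + 2×1.81×1.72 = 11.23 m. Hydraulic radius R = A/P = 13.64/11.23 = 1.215 m. Q_B = (1/0.023)·13.64·1.215^(2/3)·√0.0003 = 11.69 m³/s.
Q_A = 2.834 m³/s vs Q_B = 11.69 m³/s, so channel B carries more.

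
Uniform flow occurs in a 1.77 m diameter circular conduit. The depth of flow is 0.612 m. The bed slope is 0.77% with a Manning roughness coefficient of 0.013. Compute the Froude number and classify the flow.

supercritical

For a circular section of diameter D = 1.77 m at depth y = 0.612 m, the central angle is θ = 2 arccos(1 − 2y/D) = 2.514 rad. Then A = (D²/8)(θ − sin θ) = 0.7549 m² and P = Dθ/2 = 2.225 m.
Hydraulic radius R = A/P = 0.7549/2.225 = 0.3392 m.
V = (1/n) R^(2/3) √S = (1/0.013) × 0.3392^(2/3) × √0.0077 = 3.283 m/s. Hydraulic depth D_h = A/T = 0.7549/1.684 = 0.4483 m.
Froude number Fr = V/√(g·D_h) = 3.283/√(9.81×0.4483) = 1.57, which is greater than 1, so the flow is supercritical.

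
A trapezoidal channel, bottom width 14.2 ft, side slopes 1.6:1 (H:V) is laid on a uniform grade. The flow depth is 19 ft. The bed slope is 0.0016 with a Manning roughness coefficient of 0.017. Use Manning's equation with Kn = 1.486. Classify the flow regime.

With bottom width b = 14.2 ft and side slope z = 1.6: A = (b + zy)y = (14.2 + 1.6×19)×19 = 847.4 ft²; P = b + 2y√(1+z²) = 14.2 + 2×19×1.887 = 85.9 ft.
Hydraulic radius R = A/P = 847.4/85.9 = 9.865 ft.
V = (1.486/n) R^(2/3) √S = (1.486/0.017) × 9.865^(2/3) × √0.0016 = 16.08 ft/s. Hydraulic depth D_h = A/T = 847.4/75 = 11.3 ft.
Froude number Fr = V/√(g·D_h) = 16.08/√(32.2×11.3) = 0.843, which is less than 1, so the flow is subcritical.

subcritical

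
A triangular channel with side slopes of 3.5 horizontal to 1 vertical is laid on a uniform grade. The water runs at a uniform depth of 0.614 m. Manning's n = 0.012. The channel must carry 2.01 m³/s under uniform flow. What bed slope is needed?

S = 0.0017

For a triangular section with side slope z = 3.5: A = zy² = 3.5×0.614² = 1.319 m²; P = 2y√(1+z²) = 2×0.614×3.64 = 4.47 m.
Hydraulic radius R = A/P = 1.319/4.47 = 0.2952 m.
From Manning's equation, S = [nQ / (1 A R^(2/3))]² = [0.012 × 2.01 / (1 × 1.319 × 0.2952^(2/3))]² = 0.0017.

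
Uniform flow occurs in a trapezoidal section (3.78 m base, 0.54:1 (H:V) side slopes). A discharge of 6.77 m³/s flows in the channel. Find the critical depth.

y_c = 0.667 m

At critical depth, Q² T / (g A³) = 1, i.e. A³/T = Q²/g = 6.77²/9.81 = 4.672.
Try y = 0.475 m: A³/T = 1.642 — too small.
Try y = 0.825 m: A³/T = 9.07 — too large.
Try y = 0.667 m: A³/T = 4.679 — matches.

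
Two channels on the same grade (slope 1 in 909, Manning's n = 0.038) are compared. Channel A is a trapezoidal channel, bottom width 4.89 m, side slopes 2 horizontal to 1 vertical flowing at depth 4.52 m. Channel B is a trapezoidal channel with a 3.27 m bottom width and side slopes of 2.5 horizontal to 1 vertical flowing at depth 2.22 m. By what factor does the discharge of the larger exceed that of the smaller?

Channel A: With bottom width b = 4.89 m and side slope z = 2: A = (b + zy)y = (4.89 + 2×4.52)×4.52 = 62.96 m²; P = b + 2y√(1+z²) = 4.89 + 2×4.52×2.236 = 25.1 m. Hydraulic radius R = A/P = 62.96/25.1 = 2.508 m. Q_A = (1/0.038)·62.96·2.508^(2/3)·√0.0011 = 101.5 m³/s.
Channel B: With bottom width b = 3.27 m and side slope z = 2.5: A = (b + zy)y = (3.27 + 2.5×2.22)×2.22 = 19.58 m²; P = b + 2y√(1+z²) = 3.27 + 2×2.22×2.693 = 15.23 m. Hydraulic radius R = A/P = 19.58/15.23 = 1.286 m. Q_B = (1/0.038)·19.58·1.286^(2/3)·√0.0011 = 20.21 m³/s.
The larger discharge is 101.5 m³/s and the smaller is 20.21 m³/s; the ratio is 5.02.

5.02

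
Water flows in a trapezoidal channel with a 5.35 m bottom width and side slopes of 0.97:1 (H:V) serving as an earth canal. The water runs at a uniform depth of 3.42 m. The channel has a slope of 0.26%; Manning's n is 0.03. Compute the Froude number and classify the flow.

With bottom width b = 5.35 m and side slope z = 0.97: A = (b + zy)y = (5.35 + 0.97×3.42)×3.42 = 29.64 m²; P = b + 2y√(1+z²) = 5.35 + 2×3.42×1.393 = 14.88 m.
Hydraulic radius R = A/P = 29.64/14.88 = 1.992 m.
V = (1/n) R^(2/3) √S = (1/0.03) × 1.992^(2/3) × √0.0026 = 2.691 m/s. Hydraulic depth D_h = A/T = 29.64/11.98 = 2.473 m.
Froude number Fr = V/√(g·D_h) = 2.691/√(9.81×2.473) = 0.546, which is less than 1, so the flow is subcritical.

subcritical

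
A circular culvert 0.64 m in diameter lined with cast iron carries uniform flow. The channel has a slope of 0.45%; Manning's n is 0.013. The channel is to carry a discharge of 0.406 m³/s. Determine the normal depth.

Manning's equation rearranged: A R^(2/3) = nQ / (1·√S) = 0.013 × 0.406 / (√0.0045) = 0.07868.
At y = 0.319 m: A R^(2/3) = 0.04715 — short.
At y = 0.506 m: A R^(2/3) = 0.09159 — over.
At y = 0.445 m: A R^(2/3) = 0.07868 — matches.

y_n = 0.445 m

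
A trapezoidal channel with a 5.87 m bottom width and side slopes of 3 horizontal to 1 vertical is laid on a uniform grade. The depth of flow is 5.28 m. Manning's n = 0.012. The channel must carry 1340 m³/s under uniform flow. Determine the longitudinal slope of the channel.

S = 0.00472

With bottom width b = 5.87 m and side slope z = 3: A = (b + zy)y = (5.87 + 3×5.28)×5.28 = 114.6 m²; P = b + 2y√(1+z²) = 5.87 + 2×5.28×3.162 = 39.26 m.
Hydraulic radius R = A/P = 114.6/39.26 = 2.919 m.
From Manning's equation, S = [nQ / (1 A R^(2/3))]² = [0.012 × 1340 / (1 × 114.6 × 2.919^(2/3))]² = 0.00472.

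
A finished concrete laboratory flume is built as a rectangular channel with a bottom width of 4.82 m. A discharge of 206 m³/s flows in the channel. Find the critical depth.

y_c = 5.71 m

For a rectangular channel, critical depth y_c = (q²/g)^(1/3) where q = Q/b = 206/4.82 = 42.74 m²/s.
So y_c = (42.74²/9.81)^(1/3) = 5.71 m.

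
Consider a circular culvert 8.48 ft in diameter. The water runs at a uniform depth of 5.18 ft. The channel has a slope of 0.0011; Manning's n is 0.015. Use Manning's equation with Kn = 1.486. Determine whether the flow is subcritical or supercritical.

For a circular section of diameter D = 8.48 ft at depth y = 5.18 ft, the central angle is θ = 2 arccos(1 − 2y/D) = 3.589 rad. Then A = (D²/8)(θ − sin θ) = 36.14 ft² and P = Dθ/2 = 15.22 ft.
Hydraulic radius R = A/P = 36.14/15.22 = 2.375 ft.
V = (1.486/n) R^(2/3) √S = (1.486/0.015) × 2.375^(2/3) × √0.0011 = 5.849 ft/s. Hydraulic depth D_h = A/T = 36.14/8.269 = 4.371 ft.
Froude number Fr = V/√(g·D_h) = 5.849/√(32.2×4.371) = 0.493, which is less than 1, so the flow is subcritical.

subcritical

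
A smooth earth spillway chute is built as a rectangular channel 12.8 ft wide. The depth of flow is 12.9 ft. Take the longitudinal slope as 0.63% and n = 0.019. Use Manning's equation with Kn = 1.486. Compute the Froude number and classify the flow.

subcritical

Flow area A = b·y = 12.8 × 12.9 = 165.1 ft². Wetted perimeter P = b + 2y = 12.8 + 2×12.9 = 38.6 ft.
Hydraulic radius R = A/P = 165.1/38.6 = 4.278 ft.
V = (1.486/n) R^(2/3) √S = (1.486/0.019) × 4.278^(2/3) × √0.0063 = 16.36 ft/s. Hydraulic depth D_h = A/T = 165.1/12.8 = 12.9 ft.
Froude number Fr = V/√(g·D_h) = 16.36/√(32.2×12.9) = 0.803, which is less than 1, so the flow is subcritical.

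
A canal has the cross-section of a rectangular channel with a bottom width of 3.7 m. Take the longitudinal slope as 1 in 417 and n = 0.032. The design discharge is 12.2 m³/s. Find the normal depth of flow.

y_n = 2.16 m

Manning's equation rearranged: A R^(2/3) = nQ / (1·√S) = 0.032 × 12.2 / (√0.002398) = 7.972.
At y = 2.67 m: A R^(2/3) = 10.48 — too large.
At y = 2.16 m: A R^(2/3) = 7.973 — matches.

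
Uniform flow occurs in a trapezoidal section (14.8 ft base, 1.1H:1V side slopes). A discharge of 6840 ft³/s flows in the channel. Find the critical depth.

At critical depth, Q² T / (g A³) = 1, i.e. A³/T = Q²/g = 6840²/32.2 = 1453000.
Trying y = 15.8 ft: A³/T = 2652000 — high.
Trying y = 9.91 ft: A³/T = 451400 — low.
Trying y = 13.5 ft: A³/T = 1441000 — close enough.

y_c = 13.5 ft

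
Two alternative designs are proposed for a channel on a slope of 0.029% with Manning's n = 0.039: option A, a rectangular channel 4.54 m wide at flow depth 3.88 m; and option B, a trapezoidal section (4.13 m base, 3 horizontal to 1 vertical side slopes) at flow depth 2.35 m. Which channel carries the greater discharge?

channel B

Channel A: Flow area A = b·y = 4.54 × 3.88 = 17.62 m². Wetted perimeter P = b + 2y = 4.54 + 2×3.88 = 12.3 m. Hydraulic radius R = A/P = 17.62/12.3 = 1.432 m. Q_A = (1/0.039)·17.62·1.432^(2/3)·√0.00029 = 9.773 m³/s.
Channel B: With bottom width b = 4.13 m and side slope z = 3: A = (b + zy)y = (4.13 + 3×2.35)×2.35 = 26.27 m²; P = b + 2y√(1+z²) = 4.13 + 2×2.35×3.162 = 18.99 m. Hydraulic radius R = A/P = 26.27/18.99 = 1.383 m. Q_B = (1/0.039)·26.27·1.383^(2/3)·√0.00029 = 14.24 m³/s.
Q_A = 9.773 m³/s vs Q_B = 14.24 m³/s, so channel B carries more.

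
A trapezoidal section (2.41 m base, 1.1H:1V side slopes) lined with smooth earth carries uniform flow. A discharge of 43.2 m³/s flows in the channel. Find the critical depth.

y_c = 2.28 m

At critical depth, Q² T / (g A³) = 1, i.e. A³/T = Q²/g = 43.2²/9.81 = 190.2.
Try y = 2.69 m: A³/T = 361.7 — over.
Try y = 2.03 m: A³/T = 121.8 — short.
Try y = 2.28 m: A³/T = 189.9 — matches.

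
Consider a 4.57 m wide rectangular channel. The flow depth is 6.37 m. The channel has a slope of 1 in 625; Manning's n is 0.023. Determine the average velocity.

V = 2.46 m/s

Flow area A = b·y = 4.57 × 6.37 = 29.11 m². Wetted perimeter P = b + 2y = 4.57 + 2×6.37 = 17.31 m.
Hydraulic radius R = A/P = 29.11/17.31 = 1.682 m.
From Manning's equation, V = (1/n) R^(2/3) S^(1/2) = (1/0.023) × 1.682^(2/3) × 0.0016^(1/2) = 2.46 m/s.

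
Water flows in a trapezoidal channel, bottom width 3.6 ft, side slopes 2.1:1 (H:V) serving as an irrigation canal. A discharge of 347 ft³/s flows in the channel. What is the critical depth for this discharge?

y_c = 3.67 ft

At critical depth, Q² T / (g A³) = 1, i.e. A³/T = Q²/g = 347²/32.2 = 3739.
At y = 4.2 ft: A³/T = 6683 — high.
At y = 3.02 ft: A³/T = 1662 — low.
At y = 3.67 ft: A³/T = 3758 — ≈ 3739.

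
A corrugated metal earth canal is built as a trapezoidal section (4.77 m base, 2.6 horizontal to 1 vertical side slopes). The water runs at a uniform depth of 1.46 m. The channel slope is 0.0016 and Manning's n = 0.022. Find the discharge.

Q = 22.3 m³/s

With bottom width b = 4.77 m and side slope z = 2.6: A = (b + zy)y = (4.77 + 2.6×1.46)×1.46 = 12.51 m²; P = b + 2y√(1+z²) = 4.77 + 2×1.46×2.786 = 12.9 m.
Hydraulic radius R = A/P = 12.51/12.9 = 0.9692 m.
Manning's equation: Q = (1/n) A R^(2/3) S^(1/2) = (1/0.022) × 12.51 × 0.9692^(2/3) × 0.0016^(1/2) = 22.3 m³/s.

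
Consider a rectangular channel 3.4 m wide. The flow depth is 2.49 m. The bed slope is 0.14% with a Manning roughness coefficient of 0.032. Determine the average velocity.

V = 1.18 m/s

Flow area A = b·y = 3.4 × 2.49 = 8.466 m². Wetted perimeter P = b + 2y = 3.4 + 2×2.49 = 8.38 m.
Hydraulic radius R = A/P = 8.466/8.38 = 1.01 m.
From Manning's equation, V = (1/n) R^(2/3) S^(1/2) = (1/0.032) × 1.01^(2/3) × 0.0014^(1/2) = 1.18 m/s.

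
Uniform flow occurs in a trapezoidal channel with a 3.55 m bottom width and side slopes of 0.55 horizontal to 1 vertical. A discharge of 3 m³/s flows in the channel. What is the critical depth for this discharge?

At critical depth, Q² T / (g A³) = 1, i.e. A³/T = Q²/g = 3²/9.81 = 0.9174.
At y = 0.49 m: A³/T = 1.603 — too large.
At y = 0.344 m: A³/T = 0.5417 — too small.
At y = 0.409 m: A³/T = 0.9201 — close enough.

y_c = 0.409 m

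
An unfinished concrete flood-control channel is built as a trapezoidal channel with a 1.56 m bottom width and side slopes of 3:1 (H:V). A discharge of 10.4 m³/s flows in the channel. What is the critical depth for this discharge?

y_c = 0.97 m

At critical depth, Q² T / (g A³) = 1, i.e. A³/T = Q²/g = 10.4²/9.81 = 11.03.
At y = 0.677 m: A³/T = 2.556 — short.
At y = 0.97 m: A³/T = 11.05 — close enough.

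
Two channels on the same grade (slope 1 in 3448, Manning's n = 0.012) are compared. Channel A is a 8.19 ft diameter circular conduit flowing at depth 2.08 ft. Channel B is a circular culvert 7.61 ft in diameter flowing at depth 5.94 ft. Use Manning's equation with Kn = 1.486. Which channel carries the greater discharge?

Channel A: For a circular section of diameter D = 8.19 ft at depth y = 2.08 ft, the central angle is θ = 2 arccos(1 − 2y/D) = 2.113 rad. Then A = (D²/8)(θ − sin θ) = 10.53 ft² and P = Dθ/2 = 8.651 ft. Hydraulic radius R = A/P = 10.53/8.651 = 1.217 ft. Q_A = (1.486/0.012)·10.53·1.217^(2/3)·√0.00029 = 25.32 ft³/s.
Channel B: For a circular section of diameter D = 7.61 ft at depth y = 5.94 ft, the central angle is θ = 2 arccos(1 − 2y/D) = 4.333 rad. Then A = (D²/8)(θ − sin θ) = 38.09 ft² and P = Dθ/2 = 16.49 ft. Hydraulic radius R = A/P = 38.09/16.49 = 2.31 ft. Q_B = (1.486/0.012)·38.09·2.31^(2/3)·√0.00029 = 140.4 ft³/s.
Q_A = 25.32 ft³/s vs Q_B = 140.4 ft³/s, so channel B carries more.

channel B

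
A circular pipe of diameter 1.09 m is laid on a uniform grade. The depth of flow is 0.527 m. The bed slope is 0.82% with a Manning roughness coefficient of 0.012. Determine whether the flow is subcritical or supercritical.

For a circular section of diameter D = 1.09 m at depth y = 0.527 m, the central angle is θ = 2 arccos(1 − 2y/D) = 3.076 rad. Then A = (D²/8)(θ − sin θ) = 0.4469 m² and P = Dθ/2 = 1.676 m.
Hydraulic radius R = A/P = 0.4469/1.676 = 0.2667 m.
V = (1/n) R^(2/3) √S = (1/0.012) × 0.2667^(2/3) × √0.0082 = 3.126 m/s. Hydraulic depth D_h = A/T = 0.4469/1.089 = 0.4103 m.
Froude number Fr = V/√(g·D_h) = 3.126/√(9.81×0.4103) = 1.56, which is greater than 1, so the flow is supercritical.

supercritical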